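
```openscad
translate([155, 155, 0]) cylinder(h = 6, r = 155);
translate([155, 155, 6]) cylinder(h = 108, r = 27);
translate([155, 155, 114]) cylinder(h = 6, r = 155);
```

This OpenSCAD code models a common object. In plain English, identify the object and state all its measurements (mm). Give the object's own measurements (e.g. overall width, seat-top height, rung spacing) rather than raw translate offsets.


A spool: two coaxial disc flanges of radius 155 mm and thickness 6 mm, joined by a core cylinder of radius 27 mm and height 108 mm. The lower flange rests on z = 0 and the three cylinders share a vertical axis.


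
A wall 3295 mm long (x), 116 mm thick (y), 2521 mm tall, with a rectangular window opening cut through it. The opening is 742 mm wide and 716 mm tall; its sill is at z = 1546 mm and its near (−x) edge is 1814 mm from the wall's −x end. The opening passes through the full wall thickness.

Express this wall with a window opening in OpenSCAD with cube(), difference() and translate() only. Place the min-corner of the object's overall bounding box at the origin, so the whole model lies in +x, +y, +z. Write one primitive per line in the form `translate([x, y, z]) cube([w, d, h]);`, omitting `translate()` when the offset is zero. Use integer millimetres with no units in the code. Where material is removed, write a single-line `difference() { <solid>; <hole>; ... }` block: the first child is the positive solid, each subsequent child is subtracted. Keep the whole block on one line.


difference() { cube([3295, 116, 2521]); translate([1814, 0, 1546]) cube([742, 116, 716]); }


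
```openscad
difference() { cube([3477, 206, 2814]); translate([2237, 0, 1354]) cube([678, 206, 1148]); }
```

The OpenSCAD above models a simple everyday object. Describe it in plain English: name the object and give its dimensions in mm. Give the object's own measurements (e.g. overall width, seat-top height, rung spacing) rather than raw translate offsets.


A wall 3477 mm long (x), 206 mm thick (y), 2814 mm tall, with a rectangular window opening cut through it. The opening is 678 mm wide and 1148 mm tall; its sill is at z = 1354 mm and its near (−x) edge is 2237 mm from the wall's −x end. The opening passes through the full wall thickness.


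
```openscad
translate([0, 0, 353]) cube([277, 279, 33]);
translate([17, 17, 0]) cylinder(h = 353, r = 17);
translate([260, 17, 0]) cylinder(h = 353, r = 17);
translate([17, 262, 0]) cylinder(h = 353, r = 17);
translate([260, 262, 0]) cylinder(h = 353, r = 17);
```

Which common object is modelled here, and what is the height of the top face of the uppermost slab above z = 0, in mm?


A stool. The seat height is 386 mm.

A 277×279×33 slab at z = 353 on four corner cylinders — a stool. The seat top is 353 + 33 = 386 mm.


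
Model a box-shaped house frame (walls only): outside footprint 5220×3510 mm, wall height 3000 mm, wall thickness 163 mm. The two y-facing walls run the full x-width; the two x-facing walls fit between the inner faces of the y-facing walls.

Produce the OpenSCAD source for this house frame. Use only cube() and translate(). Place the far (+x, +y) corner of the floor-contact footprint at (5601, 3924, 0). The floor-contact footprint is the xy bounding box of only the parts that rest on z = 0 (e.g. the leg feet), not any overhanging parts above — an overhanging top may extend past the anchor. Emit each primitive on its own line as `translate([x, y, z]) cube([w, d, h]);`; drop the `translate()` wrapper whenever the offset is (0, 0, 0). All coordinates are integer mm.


translate([381, 414, 0]) cube([5220, 163, 3000]);
translate([381, 3761, 0]) cube([5220, 163, 3000]);
translate([381, 577, 0]) cube([163, 3184, 3000]);
translate([5438, 577, 0]) cube([163, 3184, 3000]);


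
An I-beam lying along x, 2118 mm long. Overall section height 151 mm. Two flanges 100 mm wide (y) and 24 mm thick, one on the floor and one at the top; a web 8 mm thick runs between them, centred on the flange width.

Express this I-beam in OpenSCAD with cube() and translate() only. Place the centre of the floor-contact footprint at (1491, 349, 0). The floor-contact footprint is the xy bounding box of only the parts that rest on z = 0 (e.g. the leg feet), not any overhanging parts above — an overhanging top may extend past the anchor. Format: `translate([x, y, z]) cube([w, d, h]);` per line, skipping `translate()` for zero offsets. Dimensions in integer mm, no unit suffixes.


translate([432, 299, 0]) cube([2118, 100, 24]);
translate([432, 345, 24]) cube([2118, 8, 103]);
translate([432, 299, 127]) cube([2118, 100, 24]);


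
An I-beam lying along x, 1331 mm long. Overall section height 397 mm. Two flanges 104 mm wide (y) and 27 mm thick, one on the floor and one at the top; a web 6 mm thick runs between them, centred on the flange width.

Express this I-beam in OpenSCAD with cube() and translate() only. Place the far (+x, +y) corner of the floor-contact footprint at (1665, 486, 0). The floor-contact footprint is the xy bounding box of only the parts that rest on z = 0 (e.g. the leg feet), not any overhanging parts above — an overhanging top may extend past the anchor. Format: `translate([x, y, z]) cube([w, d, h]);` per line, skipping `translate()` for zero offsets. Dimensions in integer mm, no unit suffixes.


translate([334, 382, 0]) cube([1331, 104, 27]);
translate([334, 431, 27]) cube([1331, 6, 343]);
translate([334, 382, 370]) cube([1331, 104, 27]);


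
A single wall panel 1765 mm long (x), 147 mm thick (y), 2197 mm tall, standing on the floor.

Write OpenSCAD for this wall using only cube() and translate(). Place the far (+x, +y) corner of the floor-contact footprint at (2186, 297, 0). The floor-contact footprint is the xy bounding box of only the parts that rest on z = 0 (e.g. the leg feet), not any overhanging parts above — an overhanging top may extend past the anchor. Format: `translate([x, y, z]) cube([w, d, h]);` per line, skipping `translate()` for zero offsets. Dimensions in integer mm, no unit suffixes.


translate([421, 150, 0]) cube([1765, 147, 2197]);


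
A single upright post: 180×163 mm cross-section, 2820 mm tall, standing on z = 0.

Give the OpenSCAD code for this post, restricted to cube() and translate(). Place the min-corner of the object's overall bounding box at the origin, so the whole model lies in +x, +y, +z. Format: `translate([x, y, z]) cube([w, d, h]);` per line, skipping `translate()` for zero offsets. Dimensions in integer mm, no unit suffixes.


cube([180, 163, 2820]);


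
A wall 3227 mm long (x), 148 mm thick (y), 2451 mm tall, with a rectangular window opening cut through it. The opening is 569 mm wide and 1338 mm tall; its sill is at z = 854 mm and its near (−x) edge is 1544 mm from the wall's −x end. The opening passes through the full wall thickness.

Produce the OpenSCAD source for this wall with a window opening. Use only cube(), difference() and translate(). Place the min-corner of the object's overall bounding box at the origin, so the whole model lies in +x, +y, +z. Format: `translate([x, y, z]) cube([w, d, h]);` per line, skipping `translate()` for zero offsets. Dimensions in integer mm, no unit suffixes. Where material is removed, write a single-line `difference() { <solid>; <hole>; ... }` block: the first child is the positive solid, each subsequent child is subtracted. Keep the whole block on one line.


difference() { cube([3227, 148, 2451]); translate([1544, 0, 854]) cube([569, 148, 1338]); }


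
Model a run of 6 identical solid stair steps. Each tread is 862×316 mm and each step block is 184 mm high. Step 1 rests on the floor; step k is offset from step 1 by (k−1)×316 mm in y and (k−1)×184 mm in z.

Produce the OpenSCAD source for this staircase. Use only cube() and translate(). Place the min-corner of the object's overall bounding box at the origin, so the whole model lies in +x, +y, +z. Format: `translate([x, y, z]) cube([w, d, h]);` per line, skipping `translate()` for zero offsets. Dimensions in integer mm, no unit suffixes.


cube([862, 316, 184]);
translate([0, 316, 184]) cube([862, 316, 184]);
translate([0, 632, 368]) cube([862, 316, 184]);
translate([0, 948, 552]) cube([862, 316, 184]);
translate([0, 1264, 736]) cube([862, 316, 184]);
translate([0, 1580, 920]) cube([862, 316, 184]);


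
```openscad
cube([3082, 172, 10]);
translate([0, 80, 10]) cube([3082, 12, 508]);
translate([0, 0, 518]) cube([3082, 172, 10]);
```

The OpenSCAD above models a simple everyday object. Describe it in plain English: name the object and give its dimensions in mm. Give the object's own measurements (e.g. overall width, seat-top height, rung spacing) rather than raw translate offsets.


An I-beam lying along x, 3082 mm long. Overall section height 528 mm. Two flanges 172 mm wide (y) and 10 mm thick, one on the floor and one at the top; a web 12 mm thick runs between them, centred on the flange width.


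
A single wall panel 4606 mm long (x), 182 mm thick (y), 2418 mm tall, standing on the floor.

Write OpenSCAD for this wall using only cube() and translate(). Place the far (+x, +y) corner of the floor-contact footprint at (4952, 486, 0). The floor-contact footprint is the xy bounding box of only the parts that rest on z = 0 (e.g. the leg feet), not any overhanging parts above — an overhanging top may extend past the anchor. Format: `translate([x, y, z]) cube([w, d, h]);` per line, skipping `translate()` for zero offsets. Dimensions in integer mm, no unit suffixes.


translate([346, 304, 0]) cube([4606, 182, 2418]);


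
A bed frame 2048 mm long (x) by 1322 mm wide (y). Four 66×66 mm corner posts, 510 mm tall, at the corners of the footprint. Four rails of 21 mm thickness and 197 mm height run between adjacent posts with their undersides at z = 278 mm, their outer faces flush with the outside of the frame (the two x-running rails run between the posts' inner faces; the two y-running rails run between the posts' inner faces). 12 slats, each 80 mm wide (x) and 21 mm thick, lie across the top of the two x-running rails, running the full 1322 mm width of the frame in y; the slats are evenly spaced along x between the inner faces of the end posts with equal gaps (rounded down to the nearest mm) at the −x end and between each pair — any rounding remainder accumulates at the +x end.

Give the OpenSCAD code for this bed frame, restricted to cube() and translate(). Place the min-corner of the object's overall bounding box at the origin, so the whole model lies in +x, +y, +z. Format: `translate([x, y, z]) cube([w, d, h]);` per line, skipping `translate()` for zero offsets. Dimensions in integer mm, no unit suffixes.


cube([66, 66, 510]);
translate([0, 1256, 0]) cube([66, 66, 510]);
translate([1982, 0, 0]) cube([66, 66, 510]);
translate([1982, 1256, 0]) cube([66, 66, 510]);
translate([66, 0, 278]) cube([1916, 21, 197]);
translate([66, 1301, 278]) cube([1916, 21, 197]);
translate([0, 66, 278]) cube([21, 1190, 197]);
translate([2027, 66, 278]) cube([21, 1190, 197]);
translate([139, 0, 475]) cube([80, 1322, 21]);
translate([292, 0, 475]) cube([80, 1322, 21]);
translate([445, 0, 475]) cube([80, 1322, 21]);
translate([598, 0, 475]) cube([80, 1322, 21]);
translate([751, 0, 475]) cube([80, 1322, 21]);
translate([904, 0, 475]) cube([80, 1322, 21]);
translate([1057, 0, 475]) cube([80, 1322, 21]);
translate([1210, 0, 475]) cube([80, 1322, 21]);
translate([1363, 0, 475]) cube([80, 1322, 21]);
translate([1516, 0, 475]) cube([80, 1322, 21]);
translate([1669, 0, 475]) cube([80, 1322, 21]);
translate([1822, 0, 475]) cube([80, 1322, 21]);


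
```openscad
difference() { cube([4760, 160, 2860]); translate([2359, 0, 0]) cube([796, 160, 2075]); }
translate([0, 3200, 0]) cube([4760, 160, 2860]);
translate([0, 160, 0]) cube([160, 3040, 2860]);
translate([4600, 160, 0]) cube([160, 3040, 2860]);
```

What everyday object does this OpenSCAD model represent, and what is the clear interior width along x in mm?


A single room. The interior width is 4440 mm.

Four walls enclosing a rectangle with a door in the front wall — a room. Outside width 4760 minus two 160 mm walls gives 4440 mm.


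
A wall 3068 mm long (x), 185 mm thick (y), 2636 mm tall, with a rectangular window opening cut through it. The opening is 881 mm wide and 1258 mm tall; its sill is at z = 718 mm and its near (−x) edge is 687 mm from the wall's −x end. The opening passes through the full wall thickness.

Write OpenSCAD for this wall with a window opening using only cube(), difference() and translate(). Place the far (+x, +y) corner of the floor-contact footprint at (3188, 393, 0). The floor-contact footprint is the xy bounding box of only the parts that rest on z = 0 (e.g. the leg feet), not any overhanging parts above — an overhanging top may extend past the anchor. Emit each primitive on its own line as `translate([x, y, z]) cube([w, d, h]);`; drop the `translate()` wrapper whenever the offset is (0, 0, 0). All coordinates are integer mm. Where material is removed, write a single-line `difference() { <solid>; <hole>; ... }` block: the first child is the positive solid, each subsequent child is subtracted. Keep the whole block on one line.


difference() { translate([120, 208, 0]) cube([3068, 185, 2636]); translate([807, 208, 718]) cube([881, 185, 1258]); }


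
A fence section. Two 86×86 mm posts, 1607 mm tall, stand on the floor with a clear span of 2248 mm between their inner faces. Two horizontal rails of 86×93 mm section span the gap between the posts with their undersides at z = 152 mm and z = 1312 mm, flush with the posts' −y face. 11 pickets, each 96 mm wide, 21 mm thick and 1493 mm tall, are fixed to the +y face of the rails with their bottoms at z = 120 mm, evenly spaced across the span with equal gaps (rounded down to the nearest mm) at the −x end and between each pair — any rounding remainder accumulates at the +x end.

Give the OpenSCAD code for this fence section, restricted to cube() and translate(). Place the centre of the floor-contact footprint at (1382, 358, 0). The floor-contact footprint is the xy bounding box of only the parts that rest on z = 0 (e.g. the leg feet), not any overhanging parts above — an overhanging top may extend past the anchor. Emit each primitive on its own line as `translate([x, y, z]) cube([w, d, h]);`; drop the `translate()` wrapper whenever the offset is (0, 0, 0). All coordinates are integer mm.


translate([172, 315, 0]) cube([86, 86, 1607]);
translate([2506, 315, 0]) cube([86, 86, 1607]);
translate([258, 315, 152]) cube([2248, 86, 93]);
translate([258, 315, 1312]) cube([2248, 86, 93]);
translate([357, 401, 120]) cube([96, 21, 1493]);
translate([552, 401, 120]) cube([96, 21, 1493]);
translate([747, 401, 120]) cube([96, 21, 1493]);
translate([942, 401, 120]) cube([96, 21, 1493]);
translate([1137, 401, 120]) cube([96, 21, 1493]);
translate([1332, 401, 120]) cube([96, 21, 1493]);
translate([1527, 401, 120]) cube([96, 21, 1493]);
translate([1722, 401, 120]) cube([96, 21, 1493]);
translate([1917, 401, 120]) cube([96, 21, 1493]);
translate([2112, 401, 120]) cube([96, 21, 1493]);
translate([2307, 401, 120]) cube([96, 21, 1493]);


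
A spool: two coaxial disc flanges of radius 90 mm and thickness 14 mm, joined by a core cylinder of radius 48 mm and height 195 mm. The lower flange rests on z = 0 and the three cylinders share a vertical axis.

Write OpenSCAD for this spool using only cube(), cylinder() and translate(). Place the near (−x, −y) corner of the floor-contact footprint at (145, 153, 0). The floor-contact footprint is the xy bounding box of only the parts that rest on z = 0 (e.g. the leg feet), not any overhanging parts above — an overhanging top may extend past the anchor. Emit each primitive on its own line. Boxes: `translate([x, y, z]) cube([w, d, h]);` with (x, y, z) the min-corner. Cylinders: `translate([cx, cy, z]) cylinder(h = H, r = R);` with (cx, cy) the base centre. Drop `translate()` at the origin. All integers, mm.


translate([235, 243, 0]) cylinder(h = 14, r = 90);
translate([235, 243, 14]) cylinder(h = 195, r = 48);
translate([235, 243, 209]) cylinder(h = 14, r = 90);


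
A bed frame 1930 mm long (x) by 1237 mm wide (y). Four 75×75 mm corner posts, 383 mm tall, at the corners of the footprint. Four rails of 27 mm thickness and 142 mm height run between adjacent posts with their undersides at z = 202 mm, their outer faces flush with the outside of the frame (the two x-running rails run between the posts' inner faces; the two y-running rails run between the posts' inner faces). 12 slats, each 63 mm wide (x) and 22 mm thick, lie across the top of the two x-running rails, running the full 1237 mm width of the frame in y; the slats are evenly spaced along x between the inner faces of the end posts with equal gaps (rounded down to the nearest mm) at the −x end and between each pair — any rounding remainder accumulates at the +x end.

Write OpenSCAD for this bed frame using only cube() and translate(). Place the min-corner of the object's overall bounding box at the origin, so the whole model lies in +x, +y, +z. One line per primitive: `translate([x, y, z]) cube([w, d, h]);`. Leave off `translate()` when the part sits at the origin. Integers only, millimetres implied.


cube([75, 75, 383]);
translate([0, 1162, 0]) cube([75, 75, 383]);
translate([1855, 0, 0]) cube([75, 75, 383]);
translate([1855, 1162, 0]) cube([75, 75, 383]);
translate([75, 0, 202]) cube([1780, 27, 142]);
translate([75, 1210, 202]) cube([1780, 27, 142]);
translate([0, 75, 202]) cube([27, 1087, 142]);
translate([1903, 75, 202]) cube([27, 1087, 142]);
translate([153, 0, 344]) cube([63, 1237, 22]);
translate([294, 0, 344]) cube([63, 1237, 22]);
translate([435, 0, 344]) cube([63, 1237, 22]);
translate([576, 0, 344]) cube([63, 1237, 22]);
translate([717, 0, 344]) cube([63, 1237, 22]);
translate([858, 0, 344]) cube([63, 1237, 22]);
translate([999, 0, 344]) cube([63, 1237, 22]);
translate([1140, 0, 344]) cube([63, 1237, 22]);
translate([1281, 0, 344]) cube([63, 1237, 22]);
translate([1422, 0, 344]) cube([63, 1237, 22]);
translate([1563, 0, 344]) cube([63, 1237, 22]);
translate([1704, 0, 344]) cube([63, 1237, 22]);


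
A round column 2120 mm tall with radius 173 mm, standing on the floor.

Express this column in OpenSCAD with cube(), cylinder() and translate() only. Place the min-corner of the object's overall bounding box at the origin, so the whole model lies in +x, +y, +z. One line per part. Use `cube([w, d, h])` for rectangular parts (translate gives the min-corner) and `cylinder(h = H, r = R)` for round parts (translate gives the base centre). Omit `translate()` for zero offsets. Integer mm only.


translate([173, 173, 0]) cylinder(h = 2120, r = 173);


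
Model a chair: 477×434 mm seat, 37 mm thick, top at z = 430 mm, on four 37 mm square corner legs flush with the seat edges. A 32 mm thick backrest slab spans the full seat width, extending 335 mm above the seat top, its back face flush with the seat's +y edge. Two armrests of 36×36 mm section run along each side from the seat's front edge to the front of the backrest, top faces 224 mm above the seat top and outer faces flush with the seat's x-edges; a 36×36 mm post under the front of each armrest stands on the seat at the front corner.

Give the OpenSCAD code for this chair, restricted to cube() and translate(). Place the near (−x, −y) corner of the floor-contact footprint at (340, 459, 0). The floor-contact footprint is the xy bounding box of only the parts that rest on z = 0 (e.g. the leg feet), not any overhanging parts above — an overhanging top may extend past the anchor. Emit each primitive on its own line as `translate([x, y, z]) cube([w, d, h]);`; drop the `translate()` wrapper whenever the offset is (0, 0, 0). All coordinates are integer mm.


// leg_h = 430 - 37 = 393
// arm post h = 224 - 36 = 188
translate([340, 459, 393]) cube([477, 434, 37]);
translate([340, 459, 0]) cube([37, 37, 393]);
translate([780, 459, 0]) cube([37, 37, 393]);
translate([340, 856, 0]) cube([37, 37, 393]);
translate([780, 856, 0]) cube([37, 37, 393]);
translate([340, 861, 430]) cube([477, 32, 335]);
translate([340, 459, 618]) cube([36, 402, 36]);
translate([781, 459, 618]) cube([36, 402, 36]);
translate([340, 459, 430]) cube([36, 36, 188]);
translate([781, 459, 430]) cube([36, 36, 188]);


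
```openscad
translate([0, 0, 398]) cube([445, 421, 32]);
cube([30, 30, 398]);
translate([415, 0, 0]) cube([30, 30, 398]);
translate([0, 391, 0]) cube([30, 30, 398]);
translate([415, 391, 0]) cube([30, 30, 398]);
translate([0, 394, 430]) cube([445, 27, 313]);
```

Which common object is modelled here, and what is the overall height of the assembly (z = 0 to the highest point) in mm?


A chair. The overall height is 743 mm.

A slab on four corner posts with a tall panel at the back — a chair. The seat slab sits at z = 398 with thickness 32, and the 313 mm backrest starts at the seat top, so the overall height is 398 + 32 + 313 = 743 mm.


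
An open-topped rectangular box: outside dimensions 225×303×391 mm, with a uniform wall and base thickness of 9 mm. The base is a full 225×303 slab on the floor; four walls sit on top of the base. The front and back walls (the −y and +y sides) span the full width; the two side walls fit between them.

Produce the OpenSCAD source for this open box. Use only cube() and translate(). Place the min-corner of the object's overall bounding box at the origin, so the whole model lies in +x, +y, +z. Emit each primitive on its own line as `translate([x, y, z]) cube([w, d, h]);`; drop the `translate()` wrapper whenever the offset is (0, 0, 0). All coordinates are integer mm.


cube([225, 303, 9]);
translate([0, 0, 9]) cube([225, 9, 382]);
translate([0, 294, 9]) cube([225, 9, 382]);
translate([0, 9, 9]) cube([9, 285, 382]);
translate([216, 9, 9]) cube([9, 285, 382]);


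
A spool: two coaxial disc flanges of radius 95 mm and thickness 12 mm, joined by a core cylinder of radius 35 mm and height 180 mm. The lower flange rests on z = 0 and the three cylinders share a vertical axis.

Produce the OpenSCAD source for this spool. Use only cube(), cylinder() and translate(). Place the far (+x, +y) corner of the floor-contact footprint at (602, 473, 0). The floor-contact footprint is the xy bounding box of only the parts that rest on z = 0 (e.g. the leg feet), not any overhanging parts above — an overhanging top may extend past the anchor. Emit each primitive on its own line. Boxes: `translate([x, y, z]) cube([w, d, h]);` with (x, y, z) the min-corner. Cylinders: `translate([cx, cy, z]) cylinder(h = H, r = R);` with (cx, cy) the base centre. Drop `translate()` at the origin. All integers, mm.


translate([507, 378, 0]) cylinder(h = 12, r = 95);
translate([507, 378, 12]) cylinder(h = 180, r = 35);
translate([507, 378, 192]) cylinder(h = 12, r = 95);


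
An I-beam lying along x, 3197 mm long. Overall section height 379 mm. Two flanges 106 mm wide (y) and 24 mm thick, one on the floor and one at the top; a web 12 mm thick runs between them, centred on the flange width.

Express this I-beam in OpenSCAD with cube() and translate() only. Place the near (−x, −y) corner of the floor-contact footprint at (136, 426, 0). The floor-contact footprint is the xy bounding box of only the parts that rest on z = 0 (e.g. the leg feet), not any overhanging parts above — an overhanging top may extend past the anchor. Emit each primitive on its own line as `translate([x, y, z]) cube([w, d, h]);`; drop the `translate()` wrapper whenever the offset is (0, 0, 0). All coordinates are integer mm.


translate([136, 426, 0]) cube([3197, 106, 24]);
translate([136, 473, 24]) cube([3197, 12, 331]);
translate([136, 426, 355]) cube([3197, 106, 24]);


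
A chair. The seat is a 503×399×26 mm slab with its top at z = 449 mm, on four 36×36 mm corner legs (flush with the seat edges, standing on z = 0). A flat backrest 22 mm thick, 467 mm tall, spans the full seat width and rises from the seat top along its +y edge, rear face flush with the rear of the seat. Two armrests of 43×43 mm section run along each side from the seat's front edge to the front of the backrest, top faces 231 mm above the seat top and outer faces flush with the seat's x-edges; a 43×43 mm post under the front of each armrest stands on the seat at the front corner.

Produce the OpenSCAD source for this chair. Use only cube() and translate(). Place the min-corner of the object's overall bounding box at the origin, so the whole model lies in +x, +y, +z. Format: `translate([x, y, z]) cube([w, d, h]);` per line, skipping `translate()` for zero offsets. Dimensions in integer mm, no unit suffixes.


// leg_h = 449 - 26 = 423
// arm post h = 231 - 43 = 188
translate([0, 0, 423]) cube([503, 399, 26]);
cube([36, 36, 423]);
translate([467, 0, 0]) cube([36, 36, 423]);
translate([0, 363, 0]) cube([36, 36, 423]);
translate([467, 363, 0]) cube([36, 36, 423]);
translate([0, 377, 449]) cube([503, 22, 467]);
translate([0, 0, 637]) cube([43, 377, 43]);
translate([460, 0, 637]) cube([43, 377, 43]);
translate([0, 0, 449]) cube([43, 43, 188]);
translate([460, 0, 449]) cube([43, 43, 188]);


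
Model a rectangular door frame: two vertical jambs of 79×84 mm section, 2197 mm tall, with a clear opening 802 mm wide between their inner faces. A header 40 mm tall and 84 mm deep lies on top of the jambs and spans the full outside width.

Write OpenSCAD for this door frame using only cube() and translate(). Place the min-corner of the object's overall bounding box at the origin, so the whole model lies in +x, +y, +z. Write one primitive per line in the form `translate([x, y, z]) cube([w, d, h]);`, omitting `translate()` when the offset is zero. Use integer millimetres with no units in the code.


cube([79, 84, 2197]);
translate([881, 0, 0]) cube([79, 84, 2197]);
translate([0, 0, 2197]) cube([960, 84, 40]);


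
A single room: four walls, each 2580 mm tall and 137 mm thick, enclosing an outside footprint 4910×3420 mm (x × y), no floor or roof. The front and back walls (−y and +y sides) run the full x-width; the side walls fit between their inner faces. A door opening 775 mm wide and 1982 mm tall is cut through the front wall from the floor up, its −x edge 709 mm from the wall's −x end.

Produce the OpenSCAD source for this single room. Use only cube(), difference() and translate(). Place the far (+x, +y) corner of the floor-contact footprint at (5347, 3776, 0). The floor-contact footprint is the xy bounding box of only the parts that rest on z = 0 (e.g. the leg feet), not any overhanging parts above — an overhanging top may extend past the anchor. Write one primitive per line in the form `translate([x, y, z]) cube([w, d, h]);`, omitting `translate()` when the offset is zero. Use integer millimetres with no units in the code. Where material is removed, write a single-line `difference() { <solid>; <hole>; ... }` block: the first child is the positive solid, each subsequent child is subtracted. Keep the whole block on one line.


difference() { translate([437, 356, 0]) cube([4910, 137, 2580]); translate([1146, 356, 0]) cube([775, 137, 1982]); }
translate([437, 3639, 0]) cube([4910, 137, 2580]);
translate([437, 493, 0]) cube([137, 3146, 2580]);
translate([5210, 493, 0]) cube([137, 3146, 2580]);


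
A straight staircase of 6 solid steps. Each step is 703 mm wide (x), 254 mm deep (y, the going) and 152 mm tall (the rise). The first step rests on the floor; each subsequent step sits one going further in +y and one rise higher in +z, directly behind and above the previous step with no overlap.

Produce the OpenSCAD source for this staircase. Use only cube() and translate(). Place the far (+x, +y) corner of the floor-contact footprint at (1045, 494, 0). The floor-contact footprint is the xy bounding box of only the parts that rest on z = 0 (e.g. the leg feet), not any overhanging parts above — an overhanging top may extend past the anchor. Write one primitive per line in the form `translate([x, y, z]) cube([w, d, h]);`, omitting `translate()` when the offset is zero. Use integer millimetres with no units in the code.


translate([342, 240, 0]) cube([703, 254, 152]);
translate([342, 494, 152]) cube([703, 254, 152]);
translate([342, 748, 304]) cube([703, 254, 152]);
translate([342, 1002, 456]) cube([703, 254, 152]);
translate([342, 1256, 608]) cube([703, 254, 152]);
translate([342, 1510, 760]) cube([703, 254, 152]);


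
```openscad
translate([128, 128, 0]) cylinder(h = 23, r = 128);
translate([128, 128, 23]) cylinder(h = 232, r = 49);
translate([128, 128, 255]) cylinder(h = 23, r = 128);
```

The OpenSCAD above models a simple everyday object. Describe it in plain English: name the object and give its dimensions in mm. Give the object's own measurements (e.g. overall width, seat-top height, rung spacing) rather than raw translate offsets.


A spool: two coaxial disc flanges of radius 128 mm and thickness 23 mm, joined by a core cylinder of radius 49 mm and height 232 mm. The lower flange rests on z = 0 and the three cylinders share a vertical axis.


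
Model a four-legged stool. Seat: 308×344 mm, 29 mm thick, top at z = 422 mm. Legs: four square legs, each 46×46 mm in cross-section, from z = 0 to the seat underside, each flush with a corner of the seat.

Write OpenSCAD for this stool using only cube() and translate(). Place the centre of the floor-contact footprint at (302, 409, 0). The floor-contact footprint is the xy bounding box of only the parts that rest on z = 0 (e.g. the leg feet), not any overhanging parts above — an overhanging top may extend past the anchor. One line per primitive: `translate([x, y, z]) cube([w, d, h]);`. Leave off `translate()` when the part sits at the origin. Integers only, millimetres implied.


// leg_h = 422 - 29 = 393
translate([148, 237, 393]) cube([308, 344, 29]);
translate([148, 237, 0]) cube([46, 46, 393]);
translate([410, 237, 0]) cube([46, 46, 393]);
translate([148, 535, 0]) cube([46, 46, 393]);
translate([410, 535, 0]) cube([46, 46, 393]);


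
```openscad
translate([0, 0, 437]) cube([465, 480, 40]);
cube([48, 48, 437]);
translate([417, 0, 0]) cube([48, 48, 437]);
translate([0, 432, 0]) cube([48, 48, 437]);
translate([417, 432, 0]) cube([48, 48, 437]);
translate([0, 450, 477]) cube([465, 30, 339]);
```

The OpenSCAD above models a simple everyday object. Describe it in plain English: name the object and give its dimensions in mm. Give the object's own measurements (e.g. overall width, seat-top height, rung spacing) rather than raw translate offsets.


A chair. The seat is a 465×480×40 mm slab with its top at z = 477 mm, on four 48×48 mm corner legs (flush with the seat edges, standing on z = 0). A flat backrest 30 mm thick, 339 mm tall, spans the full seat width and rises from the seat top along its +y edge, rear face flush with the rear of the seat.


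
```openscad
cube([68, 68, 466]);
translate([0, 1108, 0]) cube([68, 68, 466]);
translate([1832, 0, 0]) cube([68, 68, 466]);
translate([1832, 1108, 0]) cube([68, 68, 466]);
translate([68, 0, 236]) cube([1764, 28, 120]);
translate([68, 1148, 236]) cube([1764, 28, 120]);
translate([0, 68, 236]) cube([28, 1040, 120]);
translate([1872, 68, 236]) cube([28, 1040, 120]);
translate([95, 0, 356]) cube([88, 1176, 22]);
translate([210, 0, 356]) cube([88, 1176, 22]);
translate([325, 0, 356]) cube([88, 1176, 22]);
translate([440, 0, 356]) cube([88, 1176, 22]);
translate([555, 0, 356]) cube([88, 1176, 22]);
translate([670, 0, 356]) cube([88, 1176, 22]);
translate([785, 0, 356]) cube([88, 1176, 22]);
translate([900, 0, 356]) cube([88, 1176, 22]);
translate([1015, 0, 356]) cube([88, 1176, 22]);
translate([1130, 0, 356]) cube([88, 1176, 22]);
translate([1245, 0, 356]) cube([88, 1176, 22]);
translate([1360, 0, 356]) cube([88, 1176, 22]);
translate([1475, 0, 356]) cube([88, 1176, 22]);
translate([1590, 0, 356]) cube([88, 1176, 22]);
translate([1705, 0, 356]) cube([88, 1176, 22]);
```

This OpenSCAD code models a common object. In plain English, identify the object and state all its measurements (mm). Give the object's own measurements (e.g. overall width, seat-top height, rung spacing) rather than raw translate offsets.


A bed frame 1900 mm long (x) by 1176 mm wide (y). Four 68×68 mm corner posts, 466 mm tall, at the corners of the footprint. Four rails of 28 mm thickness and 120 mm height run between adjacent posts with their undersides at z = 236 mm, their outer faces flush with the outside of the frame (the two x-running rails run between the posts' inner faces; the two y-running rails run between the posts' inner faces). 15 slats, each 88 mm wide (x) and 22 mm thick, lie across the top of the two x-running rails, running the full 1176 mm width of the frame in y; along x they sit between the end posts with a 27 mm gap after the −x posts and between neighbouring slats, leaving 39 mm before the +x posts.


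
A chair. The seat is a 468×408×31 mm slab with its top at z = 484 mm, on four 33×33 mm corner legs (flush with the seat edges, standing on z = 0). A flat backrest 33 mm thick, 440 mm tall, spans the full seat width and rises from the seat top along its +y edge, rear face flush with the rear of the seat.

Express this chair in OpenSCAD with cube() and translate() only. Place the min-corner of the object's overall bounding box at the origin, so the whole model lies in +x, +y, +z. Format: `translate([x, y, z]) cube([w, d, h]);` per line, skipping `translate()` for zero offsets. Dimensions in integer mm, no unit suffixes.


// leg_h = 484 - 31 = 453
translate([0, 0, 453]) cube([468, 408, 31]);
cube([33, 33, 453]);
translate([435, 0, 0]) cube([33, 33, 453]);
translate([0, 375, 0]) cube([33, 33, 453]);
translate([435, 375, 0]) cube([33, 33, 453]);
translate([0, 375, 484]) cube([468, 33, 440]);


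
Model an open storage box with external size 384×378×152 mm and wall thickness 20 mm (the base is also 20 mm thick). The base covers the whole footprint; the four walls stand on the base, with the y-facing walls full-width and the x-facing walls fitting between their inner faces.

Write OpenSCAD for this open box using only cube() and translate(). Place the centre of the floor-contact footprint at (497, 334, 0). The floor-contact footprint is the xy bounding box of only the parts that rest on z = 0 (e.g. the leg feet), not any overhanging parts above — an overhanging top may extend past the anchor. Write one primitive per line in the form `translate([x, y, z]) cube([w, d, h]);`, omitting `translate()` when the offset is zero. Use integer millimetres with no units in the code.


translate([305, 145, 0]) cube([384, 378, 20]);
translate([305, 145, 20]) cube([384, 20, 132]);
translate([305, 503, 20]) cube([384, 20, 132]);
translate([305, 165, 20]) cube([20, 338, 132]);
translate([669, 165, 20]) cube([20, 338, 132]);


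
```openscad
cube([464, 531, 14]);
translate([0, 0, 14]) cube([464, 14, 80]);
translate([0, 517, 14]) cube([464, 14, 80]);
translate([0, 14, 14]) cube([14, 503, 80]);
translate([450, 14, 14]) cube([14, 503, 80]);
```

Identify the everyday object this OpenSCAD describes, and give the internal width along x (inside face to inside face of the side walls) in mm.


An open box. The internal width is 436 mm.

A 464×531 base slab with four walls standing on it — an open box. The base is 464 mm wide and the walls are 14 mm thick, so the internal width is 464 − 2 × 14 = 436 mm.


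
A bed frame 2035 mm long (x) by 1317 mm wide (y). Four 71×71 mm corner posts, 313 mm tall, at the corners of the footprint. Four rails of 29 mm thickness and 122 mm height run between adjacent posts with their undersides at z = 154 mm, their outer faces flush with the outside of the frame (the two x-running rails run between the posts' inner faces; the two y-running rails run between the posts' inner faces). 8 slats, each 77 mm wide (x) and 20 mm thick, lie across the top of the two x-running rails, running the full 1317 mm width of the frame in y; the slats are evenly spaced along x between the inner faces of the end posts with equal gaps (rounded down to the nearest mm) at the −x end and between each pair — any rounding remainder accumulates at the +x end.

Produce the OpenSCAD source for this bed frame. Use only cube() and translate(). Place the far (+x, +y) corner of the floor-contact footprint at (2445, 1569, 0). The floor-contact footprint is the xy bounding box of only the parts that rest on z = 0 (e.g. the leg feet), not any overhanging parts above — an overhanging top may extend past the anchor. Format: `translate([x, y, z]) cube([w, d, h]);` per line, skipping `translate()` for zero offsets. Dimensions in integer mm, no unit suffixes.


// slat z = rail_z + rail_h = 154 + 122 = 276
// slat gap = ⌊(1893 − 8·77) / 9⌋ = 141
translate([410, 252, 0]) cube([71, 71, 313]);
translate([410, 1498, 0]) cube([71, 71, 313]);
translate([2374, 252, 0]) cube([71, 71, 313]);
translate([2374, 1498, 0]) cube([71, 71, 313]);
translate([481, 252, 154]) cube([1893, 29, 122]);
translate([481, 1540, 154]) cube([1893, 29, 122]);
translate([410, 323, 154]) cube([29, 1175, 122]);
translate([2416, 323, 154]) cube([29, 1175, 122]);
translate([622, 252, 276]) cube([77, 1317, 20]);
translate([840, 252, 276]) cube([77, 1317, 20]);
translate([1058, 252, 276]) cube([77, 1317, 20]);
translate([1276, 252, 276]) cube([77, 1317, 20]);
translate([1494, 252, 276]) cube([77, 1317, 20]);
translate([1712, 252, 276]) cube([77, 1317, 20]);
translate([1930, 252, 276]) cube([77, 1317, 20]);
translate([2148, 252, 276]) cube([77, 1317, 20]);


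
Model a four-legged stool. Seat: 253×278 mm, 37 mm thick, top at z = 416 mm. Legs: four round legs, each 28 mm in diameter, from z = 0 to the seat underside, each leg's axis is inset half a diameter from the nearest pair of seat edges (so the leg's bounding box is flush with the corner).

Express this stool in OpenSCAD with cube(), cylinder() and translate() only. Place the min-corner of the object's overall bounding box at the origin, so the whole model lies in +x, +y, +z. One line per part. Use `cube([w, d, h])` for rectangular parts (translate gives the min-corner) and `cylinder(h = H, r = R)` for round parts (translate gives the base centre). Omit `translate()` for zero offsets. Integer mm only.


// leg_h = 416 - 37 = 379
translate([0, 0, 379]) cube([253, 278, 37]);
translate([14, 14, 0]) cylinder(h = 379, r = 14);
translate([239, 14, 0]) cylinder(h = 379, r = 14);
translate([14, 264, 0]) cylinder(h = 379, r = 14);
translate([239, 264, 0]) cylinder(h = 379, r = 14);


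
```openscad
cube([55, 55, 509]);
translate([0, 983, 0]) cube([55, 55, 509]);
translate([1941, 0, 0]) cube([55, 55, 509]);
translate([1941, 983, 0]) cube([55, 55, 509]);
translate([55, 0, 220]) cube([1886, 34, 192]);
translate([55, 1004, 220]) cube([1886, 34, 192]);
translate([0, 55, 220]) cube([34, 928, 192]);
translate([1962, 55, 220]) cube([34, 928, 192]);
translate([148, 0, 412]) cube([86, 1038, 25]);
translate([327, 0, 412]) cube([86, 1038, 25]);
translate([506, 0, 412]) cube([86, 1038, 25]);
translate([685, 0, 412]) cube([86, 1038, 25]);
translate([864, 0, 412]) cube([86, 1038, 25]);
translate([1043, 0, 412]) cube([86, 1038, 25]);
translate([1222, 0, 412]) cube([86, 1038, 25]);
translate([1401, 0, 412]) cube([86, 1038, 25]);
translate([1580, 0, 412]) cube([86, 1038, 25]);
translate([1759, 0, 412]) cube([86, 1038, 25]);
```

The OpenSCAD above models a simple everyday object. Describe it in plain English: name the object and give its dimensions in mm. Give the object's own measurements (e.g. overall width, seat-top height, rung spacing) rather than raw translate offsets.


A bed frame 1996 mm long (x) by 1038 mm wide (y). Four 55×55 mm corner posts, 509 mm tall, at the corners of the footprint. Four rails of 34 mm thickness and 192 mm height run between adjacent posts with their undersides at z = 220 mm, their outer faces flush with the outside of the frame (the two x-running rails run between the posts' inner faces; the two y-running rails run between the posts' inner faces). 10 slats, each 86 mm wide (x) and 25 mm thick, lie across the top of the two x-running rails, running the full 1038 mm width of the frame in y; along x they sit between the end posts with a 93 mm gap after the −x posts and between neighbouring slats, leaving 96 mm before the +x posts.
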